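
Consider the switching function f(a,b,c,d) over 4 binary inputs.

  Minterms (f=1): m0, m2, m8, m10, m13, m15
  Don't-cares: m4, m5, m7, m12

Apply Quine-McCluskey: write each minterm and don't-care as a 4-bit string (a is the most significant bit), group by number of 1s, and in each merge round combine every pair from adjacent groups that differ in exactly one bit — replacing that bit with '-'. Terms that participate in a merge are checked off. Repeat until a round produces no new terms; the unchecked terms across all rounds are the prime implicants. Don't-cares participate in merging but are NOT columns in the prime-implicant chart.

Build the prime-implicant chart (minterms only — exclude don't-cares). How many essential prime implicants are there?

2

Round 0: 0000✓ 0010✓ 0100✓ 0101✓ 0111✓ 1000✓ 1010✓ 1100✓ 1101✓ 1111✓
Round 1: -000✓ -010✓ -100✓ -101✓ -111✓ 0-00✓ 00-0✓ 01-1✓ 010-✓ 1-00✓ 10-0✓ 11-1✓ 110-✓
Round 2: --00 -0-0 -1-1 -10-
PIs = {--00, -0-0, -1-1, -10-}
Coverage chart:
  m0: --00,-0-0
  m2: -0-0 ←essential
  m8: --00,-0-0
  m10: -0-0 ←essential
  m13: -1-1,-10-
  m15: -1-1 ←essential
Essential: -0-0, -1-1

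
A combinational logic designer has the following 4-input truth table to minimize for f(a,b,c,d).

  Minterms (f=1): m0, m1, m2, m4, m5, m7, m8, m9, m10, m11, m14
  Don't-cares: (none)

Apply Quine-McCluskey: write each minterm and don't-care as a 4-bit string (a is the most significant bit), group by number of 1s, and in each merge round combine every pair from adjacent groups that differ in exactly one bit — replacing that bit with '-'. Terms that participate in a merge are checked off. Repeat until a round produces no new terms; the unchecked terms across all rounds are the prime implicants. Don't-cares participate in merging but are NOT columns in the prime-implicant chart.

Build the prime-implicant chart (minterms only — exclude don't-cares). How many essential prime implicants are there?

5

size-2^0 implicants → 0000(✓)  0001(✓)  0010(✓)  0100(✓)  0101(✓)  0111(✓)  1000(✓)  1001(✓)  1010(✓)  1011(✓)  1110(✓)
size-2^1 implicants → -000(✓)  -001(✓)  -010(✓)  0-00(✓)  0-01(✓)  00-0(✓)  000-(✓)  01-1  010-(✓)  1-10  10-0(✓)  10-1(✓)  100-(✓)  101-(✓)
size-2^2 implicants → -0-0  -00-  0-0-  10--
Unchecked terms (primes): -0-0, -00-, 0-0-, 01-1, 1-10, 10--
Minterm coverage:
  m0 ⊆ -0-0,-00-,0-0-
  m1 ⊆ -00-,0-0-
  m2 ⊆ -0-0 [E]
  m4 ⊆ 0-0- [E]
  m5 ⊆ 0-0-,01-1
  m7 ⊆ 01-1 [E]
  m8 ⊆ -0-0,-00-,10--
  m9 ⊆ -00-,10--
  m10 ⊆ -0-0,1-10,10--
  m11 ⊆ 10-- [E]
  m14 ⊆ 1-10 [E]
E = {-0-0, 0-0-, 01-1, 1-10, 10--}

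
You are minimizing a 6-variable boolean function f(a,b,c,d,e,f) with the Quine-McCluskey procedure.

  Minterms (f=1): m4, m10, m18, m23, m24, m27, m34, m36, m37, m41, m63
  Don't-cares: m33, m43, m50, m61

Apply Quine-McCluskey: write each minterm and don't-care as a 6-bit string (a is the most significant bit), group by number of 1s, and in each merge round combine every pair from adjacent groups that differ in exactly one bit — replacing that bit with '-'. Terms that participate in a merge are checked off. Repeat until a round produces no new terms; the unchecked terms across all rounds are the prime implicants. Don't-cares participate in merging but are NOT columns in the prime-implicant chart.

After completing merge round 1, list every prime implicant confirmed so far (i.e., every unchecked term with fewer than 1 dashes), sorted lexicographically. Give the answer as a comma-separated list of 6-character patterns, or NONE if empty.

size-2^0 implicants → 000100(✓)  001010  010010(✓)  010111  011000  011011  100001(✓)  100010(✓)  100100(✓)  100101(✓)  101001(✓)  101011(✓)  110010(✓)  111101(✓)  111111(✓)
size-2^1 implicants → -00100  -10010  1-0010  10-001  100-01  10010-  1010-1  1111-1
Unchecked terms (primes): -00100, -10010, 001010, 010111, 011000, 011011, 1-0010, 10-001, 100-01, 10010-, 1010-1, 1111-1

001010, 010111, 011000, 011011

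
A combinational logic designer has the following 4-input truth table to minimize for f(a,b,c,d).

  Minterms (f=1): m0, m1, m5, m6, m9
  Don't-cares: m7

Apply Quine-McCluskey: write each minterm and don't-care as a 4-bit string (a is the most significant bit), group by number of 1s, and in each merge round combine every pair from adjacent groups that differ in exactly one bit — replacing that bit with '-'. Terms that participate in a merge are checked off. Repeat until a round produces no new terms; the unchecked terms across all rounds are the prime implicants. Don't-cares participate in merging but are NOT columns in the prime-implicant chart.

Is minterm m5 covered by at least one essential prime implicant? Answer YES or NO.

[col 0] 0000*, 0001*, 0101*, 0110*, 0111*, 1001*
[col 1] -001, 0-01, 000-, 01-1, 011-
Prime implicants: -001, 0-01, 000-, 01-1, 011-
PI chart (minterm → PIs covering it):
  0 | 000-  (sole → essential)
  1 | -001,0-01,000-
  5 | 0-01,01-1
  6 | 011-  (sole → essential)
  9 | -001  (sole → essential)
Essential prime implicants: -001, 000-, 011-

NO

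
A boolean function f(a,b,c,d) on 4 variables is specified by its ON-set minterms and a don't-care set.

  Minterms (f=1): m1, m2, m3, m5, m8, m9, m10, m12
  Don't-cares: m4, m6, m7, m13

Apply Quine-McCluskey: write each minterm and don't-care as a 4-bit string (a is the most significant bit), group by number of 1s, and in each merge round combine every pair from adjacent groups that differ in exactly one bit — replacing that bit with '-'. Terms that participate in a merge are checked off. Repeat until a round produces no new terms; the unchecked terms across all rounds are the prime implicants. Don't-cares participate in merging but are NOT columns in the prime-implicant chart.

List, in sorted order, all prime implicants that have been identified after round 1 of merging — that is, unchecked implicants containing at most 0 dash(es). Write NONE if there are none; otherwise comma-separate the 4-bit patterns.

size-2^0 implicants → 0001(✓)  0010(✓)  0011(✓)  0100(✓)  0101(✓)  0110(✓)  0111(✓)  1000(✓)  1001(✓)  1010(✓)  1100(✓)  1101(✓)
size-2^1 implicants → -001(✓)  -010  -100(✓)  -101(✓)  0-01(✓)  0-10(✓)  0-11(✓)  00-1(✓)  001-(✓)  01-0(✓)  01-1(✓)  010-(✓)  011-(✓)  1-00(✓)  1-01(✓)  10-0  100-(✓)  110-(✓)
size-2^2 implicants → --01  -10-  0--1  0-1-  01--  1-0-
Unchecked terms (primes): --01, -010, -10-, 0--1, 0-1-, 01--, 1-0-, 10-0

NONE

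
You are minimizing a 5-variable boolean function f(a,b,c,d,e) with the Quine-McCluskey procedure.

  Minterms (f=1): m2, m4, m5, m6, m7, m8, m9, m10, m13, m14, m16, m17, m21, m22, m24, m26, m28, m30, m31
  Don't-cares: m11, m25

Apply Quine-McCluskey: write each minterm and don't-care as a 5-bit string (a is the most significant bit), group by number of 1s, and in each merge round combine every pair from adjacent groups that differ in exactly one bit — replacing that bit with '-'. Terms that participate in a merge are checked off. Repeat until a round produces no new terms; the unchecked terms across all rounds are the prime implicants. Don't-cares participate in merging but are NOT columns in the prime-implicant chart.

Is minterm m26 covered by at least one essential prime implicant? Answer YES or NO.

Round 0: 00010✓ 00100✓ 00101✓ 00110✓ 00111✓ 01000✓ 01001✓ 01010✓ 01011✓ 01101✓ 01110✓ 10000✓ 10001✓ 10101✓ 10110✓ 11000✓ 11001✓ 11010✓ 11100✓ 11110✓ 11111✓
Round 1: -0101 -0110✓ -1000✓ -1001✓ -1010✓ -1110✓ 0-010✓ 0-101 0-110✓ 00-10✓ 001-0✓ 001-1✓ 0010-✓ 0011-✓ 01-01 01-10✓ 010-0✓ 010-1✓ 0100-✓ 0101-✓ 1-000✓ 1-001✓ 1-110✓ 10-01 1000-✓ 11-00✓ 11-10✓ 110-0✓ 1100-✓ 111-0✓ 1111-
Round 2: --110 -1-10 -10-0 -100- 0--10 001-- 010-- 1-00- 11--0
PIs = {--110, -0101, -1-10, -10-0, -100-, 0--10, 0-101, 001--, 01-01, 010--, 1-00-, 10-01, 11--0, 1111-}
Coverage chart:
  m2: 0--10 ←essential
  m4: 001-- ←essential
  m5: -0101,0-101,001--
  m6: --110,0--10,001--
  m7: 001-- ←essential
  m8: -10-0,-100-,010--
  m9: -100-,01-01,010--
  m10: -1-10,-10-0,0--10,010--
  m13: 0-101,01-01
  m14: --110,-1-10,0--10
  m16: 1-00- ←essential
  m17: 1-00-,10-01
  m21: -0101,10-01
  m22: --110 ←essential
  m24: -10-0,-100-,1-00-,11--0
  m26: -1-10,-10-0,11--0
  m28: 11--0 ←essential
  m30: --110,-1-10,11--0,1111-
  m31: 1111- ←essential
Essential: --110, 0--10, 001--, 1-00-, 11--0, 1111-

YES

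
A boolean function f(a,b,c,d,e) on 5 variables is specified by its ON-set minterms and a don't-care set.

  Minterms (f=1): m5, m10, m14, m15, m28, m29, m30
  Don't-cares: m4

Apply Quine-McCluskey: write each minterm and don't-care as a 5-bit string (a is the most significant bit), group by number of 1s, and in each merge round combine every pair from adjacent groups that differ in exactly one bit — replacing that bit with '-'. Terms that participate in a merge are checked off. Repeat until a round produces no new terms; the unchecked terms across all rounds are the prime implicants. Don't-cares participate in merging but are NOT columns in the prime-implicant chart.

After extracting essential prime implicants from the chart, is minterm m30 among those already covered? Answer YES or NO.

NO

size-2^0 implicants → 00100(✓)  00101(✓)  01010(✓)  01110(✓)  01111(✓)  11100(✓)  11101(✓)  11110(✓)
size-2^1 implicants → -1110  0010-  01-10  0111-  111-0  1110-
Unchecked terms (primes): -1110, 0010-, 01-10, 0111-, 111-0, 1110-
Minterm coverage:
  m5 ⊆ 0010- [E]
  m10 ⊆ 01-10 [E]
  m14 ⊆ -1110,01-10,0111-
  m15 ⊆ 0111- [E]
  m28 ⊆ 111-0,1110-
  m29 ⊆ 1110- [E]
  m30 ⊆ -1110,111-0
E = {0010-, 01-10, 0111-, 1110-}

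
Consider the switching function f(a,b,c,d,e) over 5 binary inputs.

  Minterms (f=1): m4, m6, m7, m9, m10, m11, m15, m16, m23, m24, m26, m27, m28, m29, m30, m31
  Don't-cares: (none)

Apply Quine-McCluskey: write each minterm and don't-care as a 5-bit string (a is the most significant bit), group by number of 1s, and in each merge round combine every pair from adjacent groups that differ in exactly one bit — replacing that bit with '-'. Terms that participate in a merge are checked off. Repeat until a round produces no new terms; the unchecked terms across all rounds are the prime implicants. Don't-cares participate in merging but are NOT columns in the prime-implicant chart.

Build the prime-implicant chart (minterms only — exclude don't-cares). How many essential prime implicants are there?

6

size-2^0 implicants → 00100(✓)  00110(✓)  00111(✓)  01001(✓)  01010(✓)  01011(✓)  01111(✓)  10000(✓)  10111(✓)  11000(✓)  11010(✓)  11011(✓)  11100(✓)  11101(✓)  11110(✓)  11111(✓)
size-2^1 implicants → -0111(✓)  -1010(✓)  -1011(✓)  -1111(✓)  0-111(✓)  001-0  0011-  01-11(✓)  010-1  0101-(✓)  1-000  1-111(✓)  11-00(✓)  11-10(✓)  11-11(✓)  110-0(✓)  1101-(✓)  111-0(✓)  111-1(✓)  1110-(✓)  1111-(✓)
size-2^2 implicants → --111  -1-11  -101-  11--0  11-1-  111--
Unchecked terms (primes): --111, -1-11, -101-, 001-0, 0011-, 010-1, 1-000, 11--0, 11-1-, 111--
Minterm coverage:
  m4 ⊆ 001-0 [E]
  m6 ⊆ 001-0,0011-
  m7 ⊆ --111,0011-
  m9 ⊆ 010-1 [E]
  m10 ⊆ -101- [E]
  m11 ⊆ -1-11,-101-,010-1
  m15 ⊆ --111,-1-11
  m16 ⊆ 1-000 [E]
  m23 ⊆ --111 [E]
  m24 ⊆ 1-000,11--0
  m26 ⊆ -101-,11--0,11-1-
  m27 ⊆ -1-11,-101-,11-1-
  m28 ⊆ 11--0,111--
  m29 ⊆ 111-- [E]
  m30 ⊆ 11--0,11-1-,111--
  m31 ⊆ --111,-1-11,11-1-,111--
E = {--111, -101-, 001-0, 010-1, 1-000, 111--}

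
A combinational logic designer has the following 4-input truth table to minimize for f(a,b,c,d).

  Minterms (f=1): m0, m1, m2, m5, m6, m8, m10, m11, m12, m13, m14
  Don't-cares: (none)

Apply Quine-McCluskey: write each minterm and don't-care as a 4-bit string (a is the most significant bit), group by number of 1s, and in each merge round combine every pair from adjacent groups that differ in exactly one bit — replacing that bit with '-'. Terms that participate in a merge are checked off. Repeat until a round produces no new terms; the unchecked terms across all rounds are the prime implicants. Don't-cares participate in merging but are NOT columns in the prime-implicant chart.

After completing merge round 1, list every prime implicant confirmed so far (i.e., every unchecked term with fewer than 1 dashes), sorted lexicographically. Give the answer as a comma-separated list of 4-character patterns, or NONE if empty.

Round 0: 0000✓ 0001✓ 0010✓ 0101✓ 0110✓ 1000✓ 1010✓ 1011✓ 1100✓ 1101✓ 1110✓
Round 1: -000✓ -010✓ -101 -110✓ 0-01 0-10✓ 00-0✓ 000- 1-00✓ 1-10✓ 10-0✓ 101- 11-0✓ 110-
Round 2: --10 -0-0 1--0
PIs = {--10, -0-0, -101, 0-01, 000-, 1--0, 101-, 110-}

NONE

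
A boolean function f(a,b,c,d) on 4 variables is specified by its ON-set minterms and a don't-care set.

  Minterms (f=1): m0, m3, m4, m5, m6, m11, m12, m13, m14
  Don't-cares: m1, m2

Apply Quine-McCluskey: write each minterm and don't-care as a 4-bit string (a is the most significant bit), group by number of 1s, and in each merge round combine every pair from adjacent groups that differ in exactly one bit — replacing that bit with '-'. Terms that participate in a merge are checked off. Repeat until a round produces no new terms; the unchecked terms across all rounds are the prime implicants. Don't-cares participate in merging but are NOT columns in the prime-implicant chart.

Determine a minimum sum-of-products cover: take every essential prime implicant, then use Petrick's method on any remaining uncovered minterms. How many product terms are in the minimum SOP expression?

[col 0] 0000*, 0001*, 0010*, 0011*, 0100*, 0101*, 0110*, 1011*, 1100*, 1101*, 1110*
[col 1] -011, -100*, -101*, -110*, 0-00*, 0-01*, 0-10*, 00-0*, 00-1*, 000-*, 001-*, 01-0*, 010-*, 11-0*, 110-*
[col 2] -1-0, -10-, 0--0, 0-0-, 00--
Prime implicants: -011, -1-0, -10-, 0--0, 0-0-, 00--
PI chart (minterm → PIs covering it):
  0 | 0--0,0-0-,00--
  3 | -011,00--
  4 | -1-0,-10-,0--0,0-0-
  5 | -10-,0-0-
  6 | -1-0,0--0
  11 | -011  (sole → essential)
  12 | -1-0,-10-
  13 | -10-  (sole → essential)
  14 | -1-0  (sole → essential)
Essential prime implicants: -011, -1-0, -10-
Petrick residual → 0--0
Minimum SOP uses 4 PIs: b'cd + bd' + bc' + a'd'

4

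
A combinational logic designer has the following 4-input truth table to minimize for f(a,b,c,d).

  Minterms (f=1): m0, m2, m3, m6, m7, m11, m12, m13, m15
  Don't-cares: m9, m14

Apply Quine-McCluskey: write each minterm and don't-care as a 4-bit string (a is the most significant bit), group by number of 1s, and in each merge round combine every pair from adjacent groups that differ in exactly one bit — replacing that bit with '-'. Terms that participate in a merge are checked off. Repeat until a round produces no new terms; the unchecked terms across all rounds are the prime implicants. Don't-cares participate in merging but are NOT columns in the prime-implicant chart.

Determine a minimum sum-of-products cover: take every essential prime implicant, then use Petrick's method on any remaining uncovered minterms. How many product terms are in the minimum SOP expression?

size-2^0 implicants → 0000(✓)  0010(✓)  0011(✓)  0110(✓)  0111(✓)  1001(✓)  1011(✓)  1100(✓)  1101(✓)  1110(✓)  1111(✓)
size-2^1 implicants → -011(✓)  -110(✓)  -111(✓)  0-10(✓)  0-11(✓)  00-0  001-(✓)  011-(✓)  1-01(✓)  1-11(✓)  10-1(✓)  11-0(✓)  11-1(✓)  110-(✓)  111-(✓)
size-2^2 implicants → --11  -11-  0-1-  1--1  11--
Unchecked terms (primes): --11, -11-, 0-1-, 00-0, 1--1, 11--
Minterm coverage:
  m0 ⊆ 00-0 [E]
  m2 ⊆ 0-1-,00-0
  m3 ⊆ --11,0-1-
  m6 ⊆ -11-,0-1-
  m7 ⊆ --11,-11-,0-1-
  m11 ⊆ --11,1--1
  m12 ⊆ 11-- [E]
  m13 ⊆ 1--1,11--
  m15 ⊆ --11,-11-,1--1,11--
E = {00-0, 11--}
Petrick residual → --11, -11-
Cover = cd + bc + a'b'd' + ab  |cover|=4

4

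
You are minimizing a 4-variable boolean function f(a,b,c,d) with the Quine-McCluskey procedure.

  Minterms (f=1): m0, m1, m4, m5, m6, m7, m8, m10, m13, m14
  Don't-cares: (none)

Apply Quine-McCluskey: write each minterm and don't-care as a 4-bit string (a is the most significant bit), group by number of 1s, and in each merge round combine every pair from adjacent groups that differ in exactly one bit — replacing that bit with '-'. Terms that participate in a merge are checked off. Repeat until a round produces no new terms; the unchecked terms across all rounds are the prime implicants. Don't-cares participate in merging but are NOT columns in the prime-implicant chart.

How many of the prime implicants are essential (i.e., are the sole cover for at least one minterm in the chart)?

3

Round 0: 0000✓ 0001✓ 0100✓ 0101✓ 0110✓ 0111✓ 1000✓ 1010✓ 1101✓ 1110✓
Round 1: -000 -101 -110 0-00✓ 0-01✓ 000-✓ 01-0✓ 01-1✓ 010-✓ 011-✓ 1-10 10-0
Round 2: 0-0- 01--
PIs = {-000, -101, -110, 0-0-, 01--, 1-10, 10-0}
Coverage chart:
  m0: -000,0-0-
  m1: 0-0- ←essential
  m4: 0-0-,01--
  m5: -101,0-0-,01--
  m6: -110,01--
  m7: 01-- ←essential
  m8: -000,10-0
  m10: 1-10,10-0
  m13: -101 ←essential
  m14: -110,1-10
Essential: -101, 0-0-, 01--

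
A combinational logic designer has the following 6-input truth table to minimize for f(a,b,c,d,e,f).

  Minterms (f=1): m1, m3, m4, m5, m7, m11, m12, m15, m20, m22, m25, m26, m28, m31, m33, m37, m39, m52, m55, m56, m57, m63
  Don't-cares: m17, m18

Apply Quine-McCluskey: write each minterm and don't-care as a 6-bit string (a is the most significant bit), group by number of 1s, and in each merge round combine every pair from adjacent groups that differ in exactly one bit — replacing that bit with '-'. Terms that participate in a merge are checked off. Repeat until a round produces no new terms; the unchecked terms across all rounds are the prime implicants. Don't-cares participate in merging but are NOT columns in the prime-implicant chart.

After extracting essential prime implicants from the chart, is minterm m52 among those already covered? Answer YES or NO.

YES

Round 0: 000001✓ 000011✓ 000100✓ 000101✓ 000111✓ 001011✓ 001100✓ 001111✓ 010001✓ 010010✓ 010100✓ 010110✓ 011001✓ 011010✓ 011100✓ 011111✓ 100001✓ 100101✓ 100111✓ 110100✓ 110111✓ 111000✓ 111001✓ 111111✓
Round 1: -00001✓ -00101✓ -00111✓ -10100 -11001 -11111 0-0001 0-0100✓ 0-1100✓ 0-1111 00-011✓ 00-100✓ 00-111✓ 000-01✓ 000-11✓ 0000-1✓ 0001-1✓ 00010- 001-11✓ 01-001 01-010 01-100✓ 010-10 0101-0 1-0111 100-01✓ 1001-1✓ 11-111 11100-
Round 2: -00-01 -001-1 0--100 00--11 000--1
PIs = {-00-01, -001-1, -10100, -11001, -11111, 0--100, 0-0001, 0-1111, 00--11, 000--1, 00010-, 01-001, 01-010, 010-10, 0101-0, 1-0111, 11-111, 11100-}
Coverage chart:
  m1: -00-01,0-0001,000--1
  m3: 00--11,000--1
  m4: 0--100,00010-
  m5: -00-01,-001-1,000--1,00010-
  m7: -001-1,00--11,000--1
  m11: 00--11 ←essential
  m12: 0--100 ←essential
  m15: 0-1111,00--11
  m20: -10100,0--100,0101-0
  m22: 010-10,0101-0
  m25: -11001,01-001
  m26: 01-010 ←essential
  m28: 0--100 ←essential
  m31: -11111,0-1111
  m33: -00-01 ←essential
  m37: -00-01,-001-1
  m39: -001-1,1-0111
  m52: -10100 ←essential
  m55: 1-0111,11-111
  m56: 11100- ←essential
  m57: -11001,11100-
  m63: -11111,11-111
Essential: -00-01, -10100, 0--100, 00--11, 01-010, 11100-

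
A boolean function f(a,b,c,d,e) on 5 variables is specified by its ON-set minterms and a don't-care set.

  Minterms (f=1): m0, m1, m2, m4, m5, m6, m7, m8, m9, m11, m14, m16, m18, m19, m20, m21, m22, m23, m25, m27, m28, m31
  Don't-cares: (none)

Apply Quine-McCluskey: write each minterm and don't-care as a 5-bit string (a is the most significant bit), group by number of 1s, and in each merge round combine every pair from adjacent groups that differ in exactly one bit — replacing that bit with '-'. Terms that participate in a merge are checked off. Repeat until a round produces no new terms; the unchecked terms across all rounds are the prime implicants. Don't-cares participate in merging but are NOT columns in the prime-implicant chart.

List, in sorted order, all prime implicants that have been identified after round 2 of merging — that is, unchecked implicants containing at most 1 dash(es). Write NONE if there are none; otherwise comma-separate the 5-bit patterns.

0-110, 1-100

Round 0: 00000✓ 00001✓ 00010✓ 00100✓ 00101✓ 00110✓ 00111✓ 01000✓ 01001✓ 01011✓ 01110✓ 10000✓ 10010✓ 10011✓ 10100✓ 10101✓ 10110✓ 10111✓ 11001✓ 11011✓ 11100✓ 11111✓
Round 1: -0000✓ -0010✓ -0100✓ -0101✓ -0110✓ -0111✓ -1001✓ -1011✓ 0-000✓ 0-001✓ 0-110 00-00✓ 00-01✓ 00-10✓ 000-0✓ 0000-✓ 001-0✓ 001-1✓ 0010-✓ 0011-✓ 010-1✓ 0100-✓ 1-011✓ 1-100 1-111✓ 10-00✓ 10-10✓ 10-11✓ 100-0✓ 1001-✓ 101-0✓ 101-1✓ 1010-✓ 1011-✓ 11-11✓ 110-1✓
Round 2: -0-00✓ -0-10✓ -00-0✓ -01-0✓ -01-1✓ -010-✓ -011-✓ -10-1 0-00- 00--0✓ 00-0- 001--✓ 1--11 10--0✓ 10-1- 101--✓
Round 3: -0--0 -01--
PIs = {-0--0, -01--, -10-1, 0-00-, 0-110, 00-0-, 1--11, 1-100, 10-1-}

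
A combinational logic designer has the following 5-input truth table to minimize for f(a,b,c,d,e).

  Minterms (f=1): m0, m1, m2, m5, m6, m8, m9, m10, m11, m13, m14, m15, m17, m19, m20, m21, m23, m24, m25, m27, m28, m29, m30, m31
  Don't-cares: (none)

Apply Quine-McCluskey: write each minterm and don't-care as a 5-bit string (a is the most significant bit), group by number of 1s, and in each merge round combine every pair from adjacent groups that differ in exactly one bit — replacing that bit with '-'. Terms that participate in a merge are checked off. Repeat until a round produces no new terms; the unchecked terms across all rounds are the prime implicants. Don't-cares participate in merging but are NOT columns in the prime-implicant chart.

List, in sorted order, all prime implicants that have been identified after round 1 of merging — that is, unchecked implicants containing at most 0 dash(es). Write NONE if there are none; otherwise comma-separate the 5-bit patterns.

size-2^0 implicants → 00000(✓)  00001(✓)  00010(✓)  00101(✓)  00110(✓)  01000(✓)  01001(✓)  01010(✓)  01011(✓)  01101(✓)  01110(✓)  01111(✓)  10001(✓)  10011(✓)  10100(✓)  10101(✓)  10111(✓)  11000(✓)  11001(✓)  11011(✓)  11100(✓)  11101(✓)  11110(✓)  11111(✓)
size-2^1 implicants → -0001(✓)  -0101(✓)  -1000(✓)  -1001(✓)  -1011(✓)  -1101(✓)  -1110(✓)  -1111(✓)  0-000(✓)  0-001(✓)  0-010(✓)  0-101(✓)  0-110(✓)  00-01(✓)  00-10(✓)  000-0(✓)  0000-(✓)  01-01(✓)  01-10(✓)  01-11(✓)  010-0(✓)  010-1(✓)  0100-(✓)  0101-(✓)  011-1(✓)  0111-(✓)  1-001(✓)  1-011(✓)  1-100(✓)  1-101(✓)  1-111(✓)  10-01(✓)  10-11(✓)  100-1(✓)  101-1(✓)  1010-(✓)  11-00(✓)  11-01(✓)  11-11(✓)  110-1(✓)  1100-(✓)  111-0(✓)  111-1(✓)  1110-(✓)  1111-(✓)
size-2^2 implicants → --001(✓)  --101(✓)  -0-01(✓)  -1-01(✓)  -1-11(✓)  -10-1(✓)  -100-  -11-1(✓)  -111-  0--01(✓)  0--10  0-0-0  0-00-  01--1(✓)  01-1-  010--  1--01(✓)  1--11(✓)  1-0-1(✓)  1-1-1(✓)  1-10-  10--1(✓)  11--1(✓)  11-0-  111--
size-2^3 implicants → ---01  -1--1  1---1
Unchecked terms (primes): ---01, -1--1, -100-, -111-, 0--10, 0-0-0, 0-00-, 01-1-, 010--, 1---1, 1-10-, 11-0-, 111--

NONE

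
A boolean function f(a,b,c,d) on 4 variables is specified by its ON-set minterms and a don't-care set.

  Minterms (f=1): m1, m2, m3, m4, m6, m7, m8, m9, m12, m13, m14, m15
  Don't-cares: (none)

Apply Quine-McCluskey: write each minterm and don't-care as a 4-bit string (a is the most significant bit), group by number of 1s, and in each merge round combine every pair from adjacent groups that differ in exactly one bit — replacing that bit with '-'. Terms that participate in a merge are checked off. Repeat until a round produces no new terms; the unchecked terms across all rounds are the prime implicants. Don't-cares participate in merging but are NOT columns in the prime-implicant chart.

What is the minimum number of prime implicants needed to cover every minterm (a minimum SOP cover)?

[col 0] 0001*, 0010*, 0011*, 0100*, 0110*, 0111*, 1000*, 1001*, 1100*, 1101*, 1110*, 1111*
[col 1] -001, -100*, -110*, -111*, 0-10*, 0-11*, 00-1, 001-*, 01-0*, 011-*, 1-00*, 1-01*, 100-*, 11-0*, 11-1*, 110-*, 111-*
[col 2] -1-0, -11-, 0-1-, 1-0-, 11--
Prime implicants: -001, -1-0, -11-, 0-1-, 00-1, 1-0-, 11--
PI chart (minterm → PIs covering it):
  1 | -001,00-1
  2 | 0-1-  (sole → essential)
  3 | 0-1-,00-1
  4 | -1-0  (sole → essential)
  6 | -1-0,-11-,0-1-
  7 | -11-,0-1-
  8 | 1-0-  (sole → essential)
  9 | -001,1-0-
  12 | -1-0,1-0-,11--
  13 | 1-0-,11--
  14 | -1-0,-11-,11--
  15 | -11-,11--
Essential prime implicants: -1-0, 0-1-, 1-0-
Petrick residual → -001, -11-
Minimum SOP uses 5 PIs: b'c'd + bd' + bc + a'c + ac'

5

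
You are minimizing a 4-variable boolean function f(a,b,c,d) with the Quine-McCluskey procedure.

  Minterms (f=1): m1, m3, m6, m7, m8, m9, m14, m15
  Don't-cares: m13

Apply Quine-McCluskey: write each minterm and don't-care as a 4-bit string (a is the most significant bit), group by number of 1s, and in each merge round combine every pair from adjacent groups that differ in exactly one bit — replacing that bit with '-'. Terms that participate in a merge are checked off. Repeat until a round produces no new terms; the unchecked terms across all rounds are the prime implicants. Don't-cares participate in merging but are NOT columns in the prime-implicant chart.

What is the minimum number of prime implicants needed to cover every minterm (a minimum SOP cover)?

3

[col 0] 0001*, 0011*, 0110*, 0111*, 1000*, 1001*, 1101*, 1110*, 1111*
[col 1] -001, -110*, -111*, 0-11, 00-1, 011-*, 1-01, 100-, 11-1, 111-*
[col 2] -11-
Prime implicants: -001, -11-, 0-11, 00-1, 1-01, 100-, 11-1
PI chart (minterm → PIs covering it):
  1 | -001,00-1
  3 | 0-11,00-1
  6 | -11-  (sole → essential)
  7 | -11-,0-11
  8 | 100-  (sole → essential)
  9 | -001,1-01,100-
  14 | -11-  (sole → essential)
  15 | -11-,11-1
Essential prime implicants: -11-, 100-
Petrick residual → 00-1
Minimum SOP uses 3 PIs: bc + a'b'd + ab'c'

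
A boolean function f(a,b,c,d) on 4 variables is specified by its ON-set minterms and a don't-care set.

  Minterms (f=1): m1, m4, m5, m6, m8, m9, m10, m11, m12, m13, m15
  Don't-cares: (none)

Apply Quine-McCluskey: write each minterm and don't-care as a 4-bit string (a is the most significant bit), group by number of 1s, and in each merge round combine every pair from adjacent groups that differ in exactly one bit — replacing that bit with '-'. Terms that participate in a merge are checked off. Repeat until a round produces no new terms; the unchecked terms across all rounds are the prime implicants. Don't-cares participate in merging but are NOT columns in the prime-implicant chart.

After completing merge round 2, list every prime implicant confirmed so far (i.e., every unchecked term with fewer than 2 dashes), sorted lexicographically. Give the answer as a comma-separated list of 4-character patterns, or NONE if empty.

01-0

[col 0] 0001*, 0100*, 0101*, 0110*, 1000*, 1001*, 1010*, 1011*, 1100*, 1101*, 1111*
[col 1] -001*, -100*, -101*, 0-01*, 01-0, 010-*, 1-00*, 1-01*, 1-11*, 10-0*, 10-1*, 100-*, 101-*, 11-1*, 110-*
[col 2] --01, -10-, 1--1, 1-0-, 10--
Prime implicants: --01, -10-, 01-0, 1--1, 1-0-, 10--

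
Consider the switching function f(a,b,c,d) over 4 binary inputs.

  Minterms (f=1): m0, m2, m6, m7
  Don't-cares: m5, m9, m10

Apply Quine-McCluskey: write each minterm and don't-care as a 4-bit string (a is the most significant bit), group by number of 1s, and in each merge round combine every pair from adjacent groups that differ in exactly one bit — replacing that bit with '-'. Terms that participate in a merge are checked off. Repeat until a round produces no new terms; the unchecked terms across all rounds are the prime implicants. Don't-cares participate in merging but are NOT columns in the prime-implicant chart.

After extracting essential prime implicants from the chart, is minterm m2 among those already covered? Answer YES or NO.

YES

Round 0: 0000✓ 0010✓ 0101✓ 0110✓ 0111✓ 1001 1010✓
Round 1: -010 0-10 00-0 01-1 011-
PIs = {-010, 0-10, 00-0, 01-1, 011-, 1001}
Coverage chart:
  m0: 00-0 ←essential
  m2: -010,0-10,00-0
  m6: 0-10,011-
  m7: 01-1,011-
Essential: 00-0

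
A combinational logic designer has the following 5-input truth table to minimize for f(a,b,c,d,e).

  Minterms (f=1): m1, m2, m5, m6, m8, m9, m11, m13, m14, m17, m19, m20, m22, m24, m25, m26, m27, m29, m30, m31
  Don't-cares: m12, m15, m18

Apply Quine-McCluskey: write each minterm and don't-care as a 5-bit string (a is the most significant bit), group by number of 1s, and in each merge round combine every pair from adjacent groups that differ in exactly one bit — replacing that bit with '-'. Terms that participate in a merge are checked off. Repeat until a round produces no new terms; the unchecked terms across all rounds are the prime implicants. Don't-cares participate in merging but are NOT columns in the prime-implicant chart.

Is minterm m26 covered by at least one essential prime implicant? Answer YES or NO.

NO

size-2^0 implicants → 00001(✓)  00010(✓)  00101(✓)  00110(✓)  01000(✓)  01001(✓)  01011(✓)  01100(✓)  01101(✓)  01110(✓)  01111(✓)  10001(✓)  10010(✓)  10011(✓)  10100(✓)  10110(✓)  11000(✓)  11001(✓)  11010(✓)  11011(✓)  11101(✓)  11110(✓)  11111(✓)
size-2^1 implicants → -0001(✓)  -0010(✓)  -0110(✓)  -1000(✓)  -1001(✓)  -1011(✓)  -1101(✓)  -1110(✓)  -1111(✓)  0-001(✓)  0-101(✓)  0-110(✓)  00-01(✓)  00-10(✓)  01-00(✓)  01-01(✓)  01-11(✓)  010-1(✓)  0100-(✓)  011-0(✓)  011-1(✓)  0110-(✓)  0111-(✓)  1-001(✓)  1-010(✓)  1-011(✓)  1-110(✓)  10-10(✓)  100-1(✓)  1001-(✓)  101-0  11-01(✓)  11-10(✓)  11-11(✓)  110-0(✓)  110-1(✓)  1100-(✓)  1101-(✓)  111-1(✓)  1111-(✓)
size-2^2 implicants → --001  --110  -0-10  -1-01(✓)  -1-11(✓)  -10-1(✓)  -100-  -11-1(✓)  -111-  0--01  01--1(✓)  01-0-  011--  1--10  1-0-1  1-01-  11--1(✓)  11-1-  110--
size-2^3 implicants → -1--1
Unchecked terms (primes): --001, --110, -0-10, -1--1, -100-, -111-, 0--01, 01-0-, 011--, 1--10, 1-0-1, 1-01-, 101-0, 11-1-, 110--
Minterm coverage:
  m1 ⊆ --001,0--01
  m2 ⊆ -0-10 [E]
  m5 ⊆ 0--01 [E]
  m6 ⊆ --110,-0-10
  m8 ⊆ -100-,01-0-
  m9 ⊆ --001,-1--1,-100-,0--01,01-0-
  m11 ⊆ -1--1 [E]
  m13 ⊆ -1--1,0--01,01-0-,011--
  m14 ⊆ --110,-111-,011--
  m17 ⊆ --001,1-0-1
  m19 ⊆ 1-0-1,1-01-
  m20 ⊆ 101-0 [E]
  m22 ⊆ --110,-0-10,1--10,101-0
  m24 ⊆ -100-,110--
  m25 ⊆ --001,-1--1,-100-,1-0-1,110--
  m26 ⊆ 1--10,1-01-,11-1-,110--
  m27 ⊆ -1--1,1-0-1,1-01-,11-1-,110--
  m29 ⊆ -1--1 [E]
  m30 ⊆ --110,-111-,1--10,11-1-
  m31 ⊆ -1--1,-111-,11-1-
E = {-0-10, -1--1, 0--01, 101-0}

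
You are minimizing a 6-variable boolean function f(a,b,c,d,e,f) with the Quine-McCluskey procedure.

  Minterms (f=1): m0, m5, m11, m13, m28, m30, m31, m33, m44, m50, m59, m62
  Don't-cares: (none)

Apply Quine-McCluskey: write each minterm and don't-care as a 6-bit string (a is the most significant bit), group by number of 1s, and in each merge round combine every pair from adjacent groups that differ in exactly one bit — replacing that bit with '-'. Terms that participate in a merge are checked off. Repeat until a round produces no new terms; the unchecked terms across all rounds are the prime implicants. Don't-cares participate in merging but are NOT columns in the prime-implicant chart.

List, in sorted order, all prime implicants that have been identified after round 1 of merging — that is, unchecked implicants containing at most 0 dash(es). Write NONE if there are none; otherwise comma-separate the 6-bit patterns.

[col 0] 000000, 000101*, 001011, 001101*, 011100*, 011110*, 011111*, 100001, 101100, 110010, 111011, 111110*
[col 1] -11110, 00-101, 0111-0, 01111-
Prime implicants: -11110, 00-101, 000000, 001011, 0111-0, 01111-, 100001, 101100, 110010, 111011

000000, 001011, 100001, 101100, 110010, 111011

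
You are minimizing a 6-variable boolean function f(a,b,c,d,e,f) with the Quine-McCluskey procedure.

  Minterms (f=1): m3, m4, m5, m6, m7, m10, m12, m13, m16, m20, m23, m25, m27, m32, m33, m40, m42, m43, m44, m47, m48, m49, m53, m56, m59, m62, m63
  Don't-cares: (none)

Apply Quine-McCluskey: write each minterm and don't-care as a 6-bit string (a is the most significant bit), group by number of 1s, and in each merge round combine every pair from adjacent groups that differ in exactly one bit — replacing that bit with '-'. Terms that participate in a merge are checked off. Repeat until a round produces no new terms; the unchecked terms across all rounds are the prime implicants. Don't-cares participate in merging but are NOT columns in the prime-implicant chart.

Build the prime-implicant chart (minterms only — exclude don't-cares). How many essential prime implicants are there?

11

[col 0] 000011*, 000100*, 000101*, 000110*, 000111*, 001010*, 001100*, 001101*, 010000*, 010100*, 010111*, 011001*, 011011*, 100000*, 100001*, 101000*, 101010*, 101011*, 101100*, 101111*, 110000*, 110001*, 110101*, 111000*, 111011*, 111110*, 111111*
[col 1] -01010, -01100, -10000, -11011, 0-0100, 0-0111, 00-100*, 00-101*, 000-11, 0001-0*, 0001-1*, 00010-*, 00011-*, 00110-*, 010-00, 0110-1, 1-0000*, 1-0001*, 1-1000*, 1-1011*, 1-1111*, 10-000*, 10000-*, 101-00, 101-11*, 1010-0, 10101-, 11-000*, 110-01, 11000-*, 111-11*, 11111-
[col 2] 00-10-, 0001--, 1--000, 1-000-, 1-1-11
Prime implicants: -01010, -01100, -10000, -11011, 0-0100, 0-0111, 00-10-, 000-11, 0001--, 010-00, 0110-1, 1--000, 1-000-, 1-1-11, 101-00, 1010-0, 10101-, 110-01, 11111-
PI chart (minterm → PIs covering it):
  3 | 000-11  (sole → essential)
  4 | 0-0100,00-10-,0001--
  5 | 00-10-,0001--
  6 | 0001--  (sole → essential)
  7 | 0-0111,000-11,0001--
  10 | -01010  (sole → essential)
  12 | -01100,00-10-
  13 | 00-10-  (sole → essential)
  16 | -10000,010-00
  20 | 0-0100,010-00
  23 | 0-0111  (sole → essential)
  25 | 0110-1  (sole → essential)
  27 | -11011,0110-1
  32 | 1--000,1-000-
  33 | 1-000-  (sole → essential)
  40 | 1--000,101-00,1010-0
  42 | -01010,1010-0,10101-
  43 | 1-1-11,10101-
  44 | -01100,101-00
  47 | 1-1-11  (sole → essential)
  48 | -10000,1--000,1-000-
  49 | 1-000-,110-01
  53 | 110-01  (sole → essential)
  56 | 1--000  (sole → essential)
  59 | -11011,1-1-11
  62 | 11111-  (sole → essential)
  63 | 1-1-11,11111-
Essential prime implicants: -01010, 0-0111, 00-10-, 000-11, 0001--, 0110-1, 1--000, 1-000-, 1-1-11, 110-01, 11111-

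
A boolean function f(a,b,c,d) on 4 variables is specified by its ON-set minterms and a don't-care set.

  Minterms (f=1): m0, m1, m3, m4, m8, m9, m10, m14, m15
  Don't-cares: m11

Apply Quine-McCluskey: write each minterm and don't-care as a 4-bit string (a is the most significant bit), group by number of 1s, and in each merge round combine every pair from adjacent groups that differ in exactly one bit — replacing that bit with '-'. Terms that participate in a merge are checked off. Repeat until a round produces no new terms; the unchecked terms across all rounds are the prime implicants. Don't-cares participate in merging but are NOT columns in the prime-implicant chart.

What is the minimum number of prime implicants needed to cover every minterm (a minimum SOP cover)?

4

[col 0] 0000*, 0001*, 0011*, 0100*, 1000*, 1001*, 1010*, 1011*, 1110*, 1111*
[col 1] -000*, -001*, -011*, 0-00, 00-1*, 000-*, 1-10*, 1-11*, 10-0*, 10-1*, 100-*, 101-*, 111-*
[col 2] -0-1, -00-, 1-1-, 10--
Prime implicants: -0-1, -00-, 0-00, 1-1-, 10--
PI chart (minterm → PIs covering it):
  0 | -00-,0-00
  1 | -0-1,-00-
  3 | -0-1  (sole → essential)
  4 | 0-00  (sole → essential)
  8 | -00-,10--
  9 | -0-1,-00-,10--
  10 | 1-1-,10--
  14 | 1-1-  (sole → essential)
  15 | 1-1-  (sole → essential)
Essential prime implicants: -0-1, 0-00, 1-1-
Petrick residual → -00-
Minimum SOP uses 4 PIs: b'd + b'c' + a'c'd' + ac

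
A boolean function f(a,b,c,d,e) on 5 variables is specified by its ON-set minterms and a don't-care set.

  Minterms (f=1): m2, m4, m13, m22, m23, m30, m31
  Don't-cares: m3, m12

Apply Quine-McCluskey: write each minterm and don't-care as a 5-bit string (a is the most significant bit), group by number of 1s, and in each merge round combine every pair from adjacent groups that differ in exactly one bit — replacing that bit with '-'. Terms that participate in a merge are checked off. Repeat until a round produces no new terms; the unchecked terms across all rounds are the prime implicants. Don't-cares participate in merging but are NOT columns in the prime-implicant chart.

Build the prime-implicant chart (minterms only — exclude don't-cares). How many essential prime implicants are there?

4

[col 0] 00010*, 00011*, 00100*, 01100*, 01101*, 10110*, 10111*, 11110*, 11111*
[col 1] 0-100, 0001-, 0110-, 1-110*, 1-111*, 1011-*, 1111-*
[col 2] 1-11-
Prime implicants: 0-100, 0001-, 0110-, 1-11-
PI chart (minterm → PIs covering it):
  2 | 0001-  (sole → essential)
  4 | 0-100  (sole → essential)
  13 | 0110-  (sole → essential)
  22 | 1-11-  (sole → essential)
  23 | 1-11-  (sole → essential)
  30 | 1-11-  (sole → essential)
  31 | 1-11-  (sole → essential)
Essential prime implicants: 0-100, 0001-, 0110-, 1-11-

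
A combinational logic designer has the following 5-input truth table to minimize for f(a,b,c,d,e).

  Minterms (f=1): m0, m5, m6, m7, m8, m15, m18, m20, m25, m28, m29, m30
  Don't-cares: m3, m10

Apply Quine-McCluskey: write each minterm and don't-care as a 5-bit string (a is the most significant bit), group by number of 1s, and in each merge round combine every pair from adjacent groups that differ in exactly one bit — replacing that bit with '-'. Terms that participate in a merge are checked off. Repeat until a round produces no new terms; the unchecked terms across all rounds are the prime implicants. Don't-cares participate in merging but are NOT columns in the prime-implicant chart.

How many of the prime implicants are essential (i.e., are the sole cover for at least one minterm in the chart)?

Round 0: 00000✓ 00011✓ 00101✓ 00110✓ 00111✓ 01000✓ 01010✓ 01111✓ 10010 10100✓ 11001✓ 11100✓ 11101✓ 11110✓
Round 1: 0-000 0-111 00-11 001-1 0011- 010-0 1-100 11-01 111-0 1110-
PIs = {0-000, 0-111, 00-11, 001-1, 0011-, 010-0, 1-100, 10010, 11-01, 111-0, 1110-}
Coverage chart:
  m0: 0-000 ←essential
  m5: 001-1 ←essential
  m6: 0011- ←essential
  m7: 0-111,00-11,001-1,0011-
  m8: 0-000,010-0
  m15: 0-111 ←essential
  m18: 10010 ←essential
  m20: 1-100 ←essential
  m25: 11-01 ←essential
  m28: 1-100,111-0,1110-
  m29: 11-01,1110-
  m30: 111-0 ←essential
Essential: 0-000, 0-111, 001-1, 0011-, 1-100, 10010, 11-01, 111-0

8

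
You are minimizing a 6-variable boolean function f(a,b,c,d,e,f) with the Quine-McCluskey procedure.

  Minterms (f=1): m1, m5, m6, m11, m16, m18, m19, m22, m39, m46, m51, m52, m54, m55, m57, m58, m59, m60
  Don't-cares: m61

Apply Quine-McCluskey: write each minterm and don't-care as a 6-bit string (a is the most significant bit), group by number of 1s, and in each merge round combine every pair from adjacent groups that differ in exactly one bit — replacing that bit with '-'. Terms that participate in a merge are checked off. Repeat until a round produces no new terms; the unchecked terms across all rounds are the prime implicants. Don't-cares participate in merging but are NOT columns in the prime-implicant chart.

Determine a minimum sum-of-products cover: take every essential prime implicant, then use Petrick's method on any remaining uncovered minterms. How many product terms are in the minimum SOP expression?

[col 0] 000001*, 000101*, 000110*, 001011, 010000*, 010010*, 010011*, 010110*, 100111*, 101110, 110011*, 110100*, 110110*, 110111*, 111001*, 111010*, 111011*, 111100*, 111101*
[col 1] -10011, -10110, 0-0110, 000-01, 010-10, 0100-0, 01001-, 1-0111, 11-011, 11-100, 110-11, 1101-0, 11011-, 111-01, 1110-1, 11101-, 11110-
Prime implicants: -10011, -10110, 0-0110, 000-01, 001011, 010-10, 0100-0, 01001-, 1-0111, 101110, 11-011, 11-100, 110-11, 1101-0, 11011-, 111-01, 1110-1, 11101-, 11110-
PI chart (minterm → PIs covering it):
  1 | 000-01  (sole → essential)
  5 | 000-01  (sole → essential)
  6 | 0-0110  (sole → essential)
  11 | 001011  (sole → essential)
  16 | 0100-0  (sole → essential)
  18 | 010-10,0100-0,01001-
  19 | -10011,01001-
  22 | -10110,0-0110,010-10
  39 | 1-0111  (sole → essential)
  46 | 101110  (sole → essential)
  51 | -10011,11-011,110-11
  52 | 11-100,1101-0
  54 | -10110,1101-0,11011-
  55 | 1-0111,110-11,11011-
  57 | 111-01,1110-1
  58 | 11101-  (sole → essential)
  59 | 11-011,1110-1,11101-
  60 | 11-100,11110-
Essential prime implicants: 0-0110, 000-01, 001011, 0100-0, 1-0111, 101110, 11101-
Petrick residual → -10011, -10110, 11-100, 111-01
Minimum SOP uses 11 PIs: bc'd'ef + bc'def' + a'c'def' + a'b'c'e'f + a'b'cd'ef + a'bc'd'f' + ac'def + ab'cdef' + abde'f' + abce'f + abcd'e

11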